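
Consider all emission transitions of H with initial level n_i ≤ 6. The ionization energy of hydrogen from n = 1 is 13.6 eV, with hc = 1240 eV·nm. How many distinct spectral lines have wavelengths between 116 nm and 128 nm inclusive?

1

Enumerate all n_i → n_f pairs with 1 ≤ n_f < n_i ≤ 6 and compute λ = 1240 / [13.6·1·(1/n_f² − 1/n_i²)].
Lines falling in [116, 128] nm: 2→1 (121.6 nm).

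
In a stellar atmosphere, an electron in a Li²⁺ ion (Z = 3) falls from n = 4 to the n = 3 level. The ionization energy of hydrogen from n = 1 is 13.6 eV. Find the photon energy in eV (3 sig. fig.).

The Bohr energies scale as Z², so for Z = 3: E_n = −122.4/n² eV.
E_4 = −122.4/16 = −7.650 eV and E_3 = −122.4/9 = −13.60 eV.
The photon energy is |E_4 − E_3| = 5.95 eV.

5.95 eV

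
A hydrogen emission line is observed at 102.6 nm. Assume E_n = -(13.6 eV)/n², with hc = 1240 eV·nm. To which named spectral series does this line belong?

ΔE = 1240/102.6 = 12.09 eV.
This matches 13.6 × (1/1² − 1/3²), so n_f = 1: the Lyman series.

Lyman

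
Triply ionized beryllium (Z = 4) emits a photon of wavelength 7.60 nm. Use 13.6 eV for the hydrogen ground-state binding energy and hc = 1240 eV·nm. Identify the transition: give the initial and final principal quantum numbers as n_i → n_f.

n_i = 2, n_f = 1

The photon energy is ΔE = hc/λ = 1240 / 7.60 = 163.2 eV.
With Z = 4, ΔE = 217.6 × (1/n_f² − 1/n_i²), so 1/n_f² − 1/n_i² = 0.7498.
Trying n_f = 1 gives 1/n_i² = 0.2502, i.e. n_i ≈ 2; this pair matches.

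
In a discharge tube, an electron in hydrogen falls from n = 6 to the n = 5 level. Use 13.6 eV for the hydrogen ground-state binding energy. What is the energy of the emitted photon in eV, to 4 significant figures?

E_6 = −13.60/36 = −0.3778 eV and E_5 = −13.60/25 = −0.5440 eV.
The photon energy is |E_6 − E_5| = 0.1662 eV.

0.1662 eV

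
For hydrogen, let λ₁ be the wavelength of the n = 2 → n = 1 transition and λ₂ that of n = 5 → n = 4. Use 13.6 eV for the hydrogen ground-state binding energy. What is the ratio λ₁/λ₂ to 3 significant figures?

λ ∝ 1/ΔE ∝ 1/(1/n_f² − 1/n_i²), and the Z² and hc factors cancel in the ratio.
λ₁/λ₂ = (1/4² − 1/5²)/(1/1² − 1/2²) = 0.02250/0.7500 = 0.0300.

0.0300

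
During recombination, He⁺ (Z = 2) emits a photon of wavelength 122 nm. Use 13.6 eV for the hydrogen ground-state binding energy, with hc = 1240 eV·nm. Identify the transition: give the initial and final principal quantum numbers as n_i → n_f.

n_i = 4, n_f = 2

The photon energy is ΔE = hc/λ = 1240 / 122 = 10.16 eV.
With Z = 2, ΔE = 54.40 × (1/n_f² − 1/n_i²), so 1/n_f² − 1/n_i² = 0.1868.
Trying n_f = 2 gives 1/n_i² = 0.06316, i.e. n_i ≈ 4; this pair matches.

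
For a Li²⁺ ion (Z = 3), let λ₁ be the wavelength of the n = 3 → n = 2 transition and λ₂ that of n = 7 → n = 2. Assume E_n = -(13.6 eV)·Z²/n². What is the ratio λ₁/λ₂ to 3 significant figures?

λ ∝ 1/ΔE ∝ 1/(1/n_f² − 1/n_i²), and the Z² and hc factors cancel in the ratio.
λ₁/λ₂ = (1/2² − 1/7²)/(1/2² − 1/3²) = 0.2296/0.1389 = 1.65.

1.65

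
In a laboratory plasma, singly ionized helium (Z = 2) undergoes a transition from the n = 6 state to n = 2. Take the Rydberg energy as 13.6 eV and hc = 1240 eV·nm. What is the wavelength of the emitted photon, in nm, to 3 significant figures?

103 nm

For Z = 2 the level energies scale as Z², so the effective Rydberg energy is 13.6 × 4 = 54.40 eV.
ΔE = 54.40 × (1/2² − 1/6²) = 54.40 × 0.2222 = 12.09 eV.
λ = hc/ΔE = 1240 / 12.09 = 103 nm.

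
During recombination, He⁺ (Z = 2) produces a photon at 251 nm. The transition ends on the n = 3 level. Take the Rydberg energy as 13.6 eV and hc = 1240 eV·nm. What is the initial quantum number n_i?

The photon energy is ΔE = hc/λ = 1240 / 251 = 4.940 eV.
With Z = 2, ΔE = 54.40 × (1/n_f² − 1/n_i²), so 1/n_f² − 1/n_i² = 0.09081.
With n_f = 3: 1/n_i² = 1/9 − 0.09081 = 0.02030, so n_i ≈ 7.02.

n_i = 7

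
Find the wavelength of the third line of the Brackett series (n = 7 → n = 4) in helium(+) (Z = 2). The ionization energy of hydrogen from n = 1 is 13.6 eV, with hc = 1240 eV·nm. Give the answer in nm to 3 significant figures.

The Brackett series terminates on n_f = 4; the third line has n_i = 4+3 = 7.
ΔE = 54.40 × (1/4² − 1/7²) = 2.290 eV.
λ = 1240 / 2.290 = 542 nm.

542 nm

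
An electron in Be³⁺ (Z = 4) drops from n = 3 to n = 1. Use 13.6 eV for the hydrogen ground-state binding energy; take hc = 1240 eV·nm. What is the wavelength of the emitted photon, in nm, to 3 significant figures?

6.41 nm

For Z = 4 the level energies scale as Z², so the effective Rydberg energy is 13.6 × 16 = 217.6 eV.
ΔE = 217.6 × (1/1² − 1/3²) = 217.6 × 0.8889 = 193.4 eV.
λ = hc/ΔE = 1240 / 193.4 = 6.41 nm.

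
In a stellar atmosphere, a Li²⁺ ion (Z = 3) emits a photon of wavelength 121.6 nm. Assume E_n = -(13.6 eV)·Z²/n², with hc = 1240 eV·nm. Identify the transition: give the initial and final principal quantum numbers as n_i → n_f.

The photon energy is ΔE = hc/λ = 1240 / 121.6 = 10.20 eV.
With Z = 3, ΔE = 122.4 × (1/n_f² − 1/n_i²), so 1/n_f² − 1/n_i² = 0.08331.
Trying n_f = 3 gives 1/n_i² = 0.02780, i.e. n_i ≈ 6; this pair matches.

n_i = 6, n_f = 3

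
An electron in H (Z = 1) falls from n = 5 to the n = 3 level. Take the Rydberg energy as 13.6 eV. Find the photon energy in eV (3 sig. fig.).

E_5 = −13.60/25 = −0.5440 eV and E_3 = −13.60/9 = −1.511 eV.
The photon energy is |E_5 − E_3| = 0.967 eV.

0.967 eV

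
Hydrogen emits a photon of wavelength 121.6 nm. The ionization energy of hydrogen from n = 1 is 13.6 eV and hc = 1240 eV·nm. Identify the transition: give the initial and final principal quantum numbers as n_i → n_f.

n_i = 2, n_f = 1

The photon energy is ΔE = hc/λ = 1240 / 121.6 = 10.20 eV.
With Z = 1, ΔE = 13.60 × (1/n_f² − 1/n_i²), so 1/n_f² − 1/n_i² = 0.7498.
Trying n_f = 1 gives 1/n_i² = 0.2502, i.e. n_i ≈ 2; this pair matches.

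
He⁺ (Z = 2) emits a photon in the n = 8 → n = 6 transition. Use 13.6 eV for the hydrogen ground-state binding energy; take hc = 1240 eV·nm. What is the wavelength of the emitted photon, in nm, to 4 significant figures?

For Z = 2 the level energies scale as Z², so the effective Rydberg energy is 13.6 × 4 = 54.40 eV.
ΔE = 54.40 × (1/6² − 1/8²) = 54.40 × 0.01215 = 0.6611 eV.
λ = hc/ΔE = 1240 / 0.6611 = 1876 nm.

1876 nm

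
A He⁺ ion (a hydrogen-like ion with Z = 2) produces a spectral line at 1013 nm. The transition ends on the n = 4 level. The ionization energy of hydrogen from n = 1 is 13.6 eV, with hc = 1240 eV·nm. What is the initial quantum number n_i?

n_i = 5

The photon energy is ΔE = hc/λ = 1240 / 1013 = 1.224 eV.
With Z = 2, ΔE = 54.40 × (1/n_f² − 1/n_i²), so 1/n_f² − 1/n_i² = 0.02250.
With n_f = 4: 1/n_i² = 1/16 − 0.02250 = 0.04000, so n_i ≈ 5.00.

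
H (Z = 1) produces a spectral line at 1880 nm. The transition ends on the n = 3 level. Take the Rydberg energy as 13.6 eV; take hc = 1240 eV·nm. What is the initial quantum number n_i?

n_i = 4

The photon energy is ΔE = hc/λ = 1240 / 1880 = 0.6596 eV.
With Z = 1, ΔE = 13.60 × (1/n_f² − 1/n_i²), so 1/n_f² − 1/n_i² = 0.04850.
With n_f = 3: 1/n_i² = 1/9 − 0.04850 = 0.06261, so n_i ≈ 4.00.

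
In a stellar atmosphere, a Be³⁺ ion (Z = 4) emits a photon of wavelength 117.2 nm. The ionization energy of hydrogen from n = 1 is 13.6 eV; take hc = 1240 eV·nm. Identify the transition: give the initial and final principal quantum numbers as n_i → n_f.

n_i = 4, n_f = 3

The photon energy is ΔE = hc/λ = 1240 / 117.2 = 10.58 eV.
With Z = 4, ΔE = 217.6 × (1/n_f² − 1/n_i²), so 1/n_f² − 1/n_i² = 0.04862.
Trying n_f = 3 gives 1/n_i² = 0.06249, i.e. n_i ≈ 4; this pair matches.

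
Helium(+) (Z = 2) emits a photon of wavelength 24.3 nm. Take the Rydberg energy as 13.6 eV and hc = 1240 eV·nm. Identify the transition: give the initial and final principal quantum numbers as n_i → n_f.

The photon energy is ΔE = hc/λ = 1240 / 24.3 = 51.03 eV.
With Z = 2, ΔE = 54.40 × (1/n_f² − 1/n_i²), so 1/n_f² − 1/n_i² = 0.9380.
Trying n_f = 1 gives 1/n_i² = 0.06197, i.e. n_i ≈ 4; this pair matches.

n_i = 4, n_f = 1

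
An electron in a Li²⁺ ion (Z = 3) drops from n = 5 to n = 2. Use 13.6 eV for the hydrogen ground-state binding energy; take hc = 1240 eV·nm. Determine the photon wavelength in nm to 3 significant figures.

48.2 nm

For Z = 3 the level energies scale as Z², so the effective Rydberg energy is 13.6 × 9 = 122.4 eV.
ΔE = 122.4 × (1/2² − 1/5²) = 122.4 × 0.2100 = 25.70 eV.
λ = hc/ΔE = 1240 / 25.70 = 48.2 nm.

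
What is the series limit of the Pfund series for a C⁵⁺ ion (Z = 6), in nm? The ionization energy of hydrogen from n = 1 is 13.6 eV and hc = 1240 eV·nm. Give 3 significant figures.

63.3 nm

The Pfund series has lower level n_f = 5; the series limit corresponds to n_i → ∞.
ΔE_max = 13.6 × 36 / 5² = 19.58 eV.
λ_min = 1240 / 19.58 = 63.3 nm.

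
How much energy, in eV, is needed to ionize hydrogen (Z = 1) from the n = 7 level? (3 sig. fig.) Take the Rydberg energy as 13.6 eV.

E_7 = −13.60/49 = −0.278 eV, so ionization (to E = 0) requires 0.278 eV.

0.278 eV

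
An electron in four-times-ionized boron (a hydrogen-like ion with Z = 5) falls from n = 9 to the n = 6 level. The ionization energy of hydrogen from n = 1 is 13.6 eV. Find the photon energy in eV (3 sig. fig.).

5.25 eV

The Bohr energies scale as Z², so for Z = 5: E_n = −340.0/n² eV.
E_9 = −340.0/81 = −4.198 eV and E_6 = −340.0/36 = −9.444 eV.
The photon energy is |E_9 − E_6| = 5.25 eV.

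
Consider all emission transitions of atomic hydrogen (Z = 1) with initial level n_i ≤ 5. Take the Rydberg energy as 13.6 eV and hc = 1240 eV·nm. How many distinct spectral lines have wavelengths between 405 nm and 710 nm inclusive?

3

Enumerate all n_i → n_f pairs with 1 ≤ n_f < n_i ≤ 5 and compute λ = 1240 / [13.6·1·(1/n_f² − 1/n_i²)].
Lines falling in [405, 710] nm: 5→2 (434.2 nm), 4→2 (486.3 nm), 3→2 (656.5 nm).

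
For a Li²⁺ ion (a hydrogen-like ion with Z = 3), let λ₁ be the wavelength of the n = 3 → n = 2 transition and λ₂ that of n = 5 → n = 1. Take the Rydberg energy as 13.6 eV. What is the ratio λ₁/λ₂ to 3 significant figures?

6.91

λ ∝ 1/ΔE ∝ 1/(1/n_f² − 1/n_i²), and the Z² and hc factors cancel in the ratio.
λ₁/λ₂ = (1/1² − 1/5²)/(1/2² − 1/3²) = 0.9600/0.1389 = 6.91.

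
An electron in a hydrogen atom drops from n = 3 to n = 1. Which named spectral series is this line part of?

Lyman

The series is set by the lower level: n_f = 1 is the Lyman series.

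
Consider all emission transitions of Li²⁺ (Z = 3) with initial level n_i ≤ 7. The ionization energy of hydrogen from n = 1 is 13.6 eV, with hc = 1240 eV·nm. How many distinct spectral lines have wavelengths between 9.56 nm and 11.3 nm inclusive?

4

Enumerate all n_i → n_f pairs with 1 ≤ n_f < n_i ≤ 7 and compute λ = 1240 / [13.6·9·(1/n_f² − 1/n_i²)].
Lines falling in [9.56, 11.3] nm: 7→1 (10.34 nm), 6→1 (10.42 nm), 5→1 (10.55 nm), 4→1 (10.81 nm).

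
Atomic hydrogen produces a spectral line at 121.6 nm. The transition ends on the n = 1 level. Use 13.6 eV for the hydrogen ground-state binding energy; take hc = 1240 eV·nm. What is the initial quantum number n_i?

The photon energy is ΔE = hc/λ = 1240 / 121.6 = 10.20 eV.
With Z = 1, ΔE = 13.60 × (1/n_f² − 1/n_i²), so 1/n_f² − 1/n_i² = 0.7498.
With n_f = 1: 1/n_i² = 1/1 − 0.7498 = 0.2502, so n_i ≈ 2.00.

n_i = 2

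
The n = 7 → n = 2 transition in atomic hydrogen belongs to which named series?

Balmer

The series is set by the lower level: n_f = 2 is the Balmer series.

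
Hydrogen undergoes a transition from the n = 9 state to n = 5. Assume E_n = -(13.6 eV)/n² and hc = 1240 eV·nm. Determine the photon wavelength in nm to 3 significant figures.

3300 nm

ΔE = 13.60 × (1/5² − 1/9²) = 13.60 × 0.02765 = 0.3761 eV.
λ = hc/ΔE = 1240 / 0.3761 = 3300 nm.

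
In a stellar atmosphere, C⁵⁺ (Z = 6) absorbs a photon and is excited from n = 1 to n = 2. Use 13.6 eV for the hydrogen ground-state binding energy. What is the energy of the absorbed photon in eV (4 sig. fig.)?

The Bohr energies scale as Z², so for Z = 6: E_n = −489.6/n² eV.
E_2 = −489.6/4 = −122.4 eV and E_1 = −489.6/1 = −489.6 eV.
The photon energy is |E_2 − E_1| = 367.2 eV.

367.2 eV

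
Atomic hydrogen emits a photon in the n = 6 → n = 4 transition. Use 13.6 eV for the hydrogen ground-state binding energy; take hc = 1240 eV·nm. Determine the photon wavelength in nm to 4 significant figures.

ΔE = 13.60 × (1/4² − 1/6²) = 13.60 × 0.03472 = 0.4722 eV.
λ = hc/ΔE = 1240 / 0.4722 = 2626 nm.
This line belongs to the Brackett series.

2626 nm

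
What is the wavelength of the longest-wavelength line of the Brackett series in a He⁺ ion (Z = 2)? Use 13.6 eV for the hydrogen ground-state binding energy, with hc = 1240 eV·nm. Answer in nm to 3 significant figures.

1010 nm

The Brackett series terminates on n_f = 4; the first line has n_i = 4+1 = 5.
ΔE = 54.40 × (1/4² − 1/5²) = 1.224 eV.
λ = 1240 / 1.224 = 1010 nm.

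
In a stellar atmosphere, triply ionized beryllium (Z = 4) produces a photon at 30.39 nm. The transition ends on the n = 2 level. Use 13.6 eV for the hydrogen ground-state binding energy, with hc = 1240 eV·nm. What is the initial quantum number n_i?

n_i = 4

The photon energy is ΔE = hc/λ = 1240 / 30.39 = 40.80 eV.
With Z = 4, ΔE = 217.6 × (1/n_f² − 1/n_i²), so 1/n_f² − 1/n_i² = 0.1875.
With n_f = 2: 1/n_i² = 1/4 − 0.1875 = 0.06249, so n_i ≈ 4.00.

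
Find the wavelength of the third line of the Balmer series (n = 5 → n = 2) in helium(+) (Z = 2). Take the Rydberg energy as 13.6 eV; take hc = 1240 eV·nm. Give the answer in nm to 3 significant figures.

The Balmer series terminates on n_f = 2; the third line has n_i = 2+3 = 5.
ΔE = 54.40 × (1/2² − 1/5²) = 11.42 eV.
λ = 1240 / 11.42 = 109 nm.

109 nm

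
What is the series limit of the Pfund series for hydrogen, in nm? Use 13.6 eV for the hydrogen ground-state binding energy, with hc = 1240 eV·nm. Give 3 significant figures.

2280 nm

The Pfund series has lower level n_f = 5; the series limit corresponds to n_i → ∞.
ΔE_max = 13.6 × 1 / 5² = 0.5440 eV.
λ_min = 1240 / 0.5440 = 2280 nm.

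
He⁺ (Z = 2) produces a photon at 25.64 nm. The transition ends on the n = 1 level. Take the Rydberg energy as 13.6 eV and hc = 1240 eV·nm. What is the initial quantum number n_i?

n_i = 3

The photon energy is ΔE = hc/λ = 1240 / 25.64 = 48.36 eV.
With Z = 2, ΔE = 54.40 × (1/n_f² − 1/n_i²), so 1/n_f² − 1/n_i² = 0.8890.
With n_f = 1: 1/n_i² = 1/1 − 0.8890 = 0.1110, so n_i ≈ 3.00.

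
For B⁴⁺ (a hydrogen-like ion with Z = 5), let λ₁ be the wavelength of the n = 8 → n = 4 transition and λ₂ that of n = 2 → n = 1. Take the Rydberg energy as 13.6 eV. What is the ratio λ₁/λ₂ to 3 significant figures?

16.0

λ ∝ 1/ΔE ∝ 1/(1/n_f² − 1/n_i²), and the Z² and hc factors cancel in the ratio.
λ₁/λ₂ = (1/1² − 1/2²)/(1/4² − 1/8²) = 0.7500/0.04688 = 16.0.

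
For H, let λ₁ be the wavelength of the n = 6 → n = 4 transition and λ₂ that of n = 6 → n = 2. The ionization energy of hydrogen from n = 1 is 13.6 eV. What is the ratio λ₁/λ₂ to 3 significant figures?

λ ∝ 1/ΔE ∝ 1/(1/n_f² − 1/n_i²), and the Z² and hc factors cancel in the ratio.
λ₁/λ₂ = (1/2² − 1/6²)/(1/4² − 1/6²) = 0.2222/0.03472 = 6.40.

6.40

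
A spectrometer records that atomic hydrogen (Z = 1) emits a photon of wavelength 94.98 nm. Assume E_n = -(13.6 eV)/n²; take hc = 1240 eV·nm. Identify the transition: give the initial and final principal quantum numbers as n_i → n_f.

n_i = 5, n_f = 1

The photon energy is ΔE = hc/λ = 1240 / 94.98 = 13.06 eV.
With Z = 1, ΔE = 13.60 × (1/n_f² − 1/n_i²), so 1/n_f² − 1/n_i² = 0.9600.
Trying n_f = 1 gives 1/n_i² = 0.04005, i.e. n_i ≈ 5; this pair matches.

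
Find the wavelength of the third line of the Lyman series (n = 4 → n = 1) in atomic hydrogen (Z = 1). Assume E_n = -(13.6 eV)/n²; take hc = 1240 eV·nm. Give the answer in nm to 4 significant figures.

The Lyman series terminates on n_f = 1; the third line has n_i = 1+3 = 4.
ΔE = 13.60 × (1/1² − 1/4²) = 12.75 eV.
λ = 1240 / 12.75 = 97.25 nm.

97.25 nm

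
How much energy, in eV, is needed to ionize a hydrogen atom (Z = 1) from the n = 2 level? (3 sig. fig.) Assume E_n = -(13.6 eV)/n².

E_2 = −13.60/4 = −3.40 eV, so ionization (to E = 0) requires 3.40 eV.

3.40 eV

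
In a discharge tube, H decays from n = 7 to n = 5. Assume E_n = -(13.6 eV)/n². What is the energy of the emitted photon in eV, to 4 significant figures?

0.2664 eV

E_7 = −13.60/49 = −0.2776 eV and E_5 = −13.60/25 = −0.5440 eV.
The photon energy is |E_7 − E_5| = 0.2664 eV.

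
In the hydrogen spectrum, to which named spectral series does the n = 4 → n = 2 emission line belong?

Balmer

The series is set by the lower level: n_f = 2 is the Balmer series.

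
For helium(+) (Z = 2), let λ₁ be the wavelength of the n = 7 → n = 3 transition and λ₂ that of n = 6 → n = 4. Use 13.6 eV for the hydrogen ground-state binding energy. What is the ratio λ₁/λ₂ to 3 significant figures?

λ ∝ 1/ΔE ∝ 1/(1/n_f² − 1/n_i²), and the Z² and hc factors cancel in the ratio.
λ₁/λ₂ = (1/4² − 1/6²)/(1/3² − 1/7²) = 0.03472/0.09070 = 0.383.

0.383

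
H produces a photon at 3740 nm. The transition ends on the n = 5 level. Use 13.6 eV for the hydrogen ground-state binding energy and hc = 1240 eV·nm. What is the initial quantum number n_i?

n_i = 8

The photon energy is ΔE = hc/λ = 1240 / 3740 = 0.3316 eV.
With Z = 1, ΔE = 13.60 × (1/n_f² − 1/n_i²), so 1/n_f² − 1/n_i² = 0.02438.
With n_f = 5: 1/n_i² = 1/25 − 0.02438 = 0.01562, so n_i ≈ 8.00.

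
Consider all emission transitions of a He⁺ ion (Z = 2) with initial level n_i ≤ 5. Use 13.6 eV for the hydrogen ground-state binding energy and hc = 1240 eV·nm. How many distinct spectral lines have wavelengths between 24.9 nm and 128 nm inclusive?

Enumerate all n_i → n_f pairs with 1 ≤ n_f < n_i ≤ 5 and compute λ = 1240 / [13.6·4·(1/n_f² − 1/n_i²)].
Lines falling in [24.9, 128] nm: 3→1 (25.64 nm), 2→1 (30.39 nm), 5→2 (108.5 nm), 4→2 (121.6 nm).

4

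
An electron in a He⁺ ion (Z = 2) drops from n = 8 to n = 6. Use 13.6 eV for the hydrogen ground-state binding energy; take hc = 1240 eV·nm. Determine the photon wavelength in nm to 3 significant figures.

1880 nm

For Z = 2 the level energies scale as Z², so the effective Rydberg energy is 13.6 × 4 = 54.40 eV.
ΔE = 54.40 × (1/6² − 1/8²) = 54.40 × 0.01215 = 0.6611 eV.
λ = hc/ΔE = 1240 / 0.6611 = 1880 nm.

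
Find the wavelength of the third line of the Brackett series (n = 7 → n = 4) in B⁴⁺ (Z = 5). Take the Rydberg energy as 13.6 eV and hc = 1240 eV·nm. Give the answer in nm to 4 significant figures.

The Brackett series terminates on n_f = 4; the third line has n_i = 4+3 = 7.
ΔE = 340.0 × (1/4² − 1/7²) = 14.31 eV.
λ = 1240 / 14.31 = 86.65 nm.

86.65 nm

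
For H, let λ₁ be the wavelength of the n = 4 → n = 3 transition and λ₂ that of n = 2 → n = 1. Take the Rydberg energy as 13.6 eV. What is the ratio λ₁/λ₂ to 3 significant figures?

λ ∝ 1/ΔE ∝ 1/(1/n_f² − 1/n_i²), and the Z² and hc factors cancel in the ratio.
λ₁/λ₂ = (1/1² − 1/2²)/(1/3² − 1/4²) = 0.7500/0.04861 = 15.4.

15.4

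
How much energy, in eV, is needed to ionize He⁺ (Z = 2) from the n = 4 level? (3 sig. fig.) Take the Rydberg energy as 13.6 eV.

3.40 eV

E_n = −13.6 Z²/n² = −54.40/n² eV for Z = 2.
E_4 = −54.40/16 = −3.40 eV, so ionization (to E = 0) requires 3.40 eV.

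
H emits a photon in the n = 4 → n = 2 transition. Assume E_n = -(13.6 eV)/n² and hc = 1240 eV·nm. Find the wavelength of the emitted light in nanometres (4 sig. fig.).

ΔE = 13.60 × (1/2² − 1/4²) = 13.60 × 0.1875 = 2.550 eV.
λ = hc/ΔE = 1240 / 2.550 = 486.3 nm.

486.3 nm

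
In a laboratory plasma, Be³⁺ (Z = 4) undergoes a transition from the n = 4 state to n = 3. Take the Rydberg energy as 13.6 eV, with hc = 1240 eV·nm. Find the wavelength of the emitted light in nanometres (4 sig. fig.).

For Z = 4 the level energies scale as Z², so the effective Rydberg energy is 13.6 × 16 = 217.6 eV.
ΔE = 217.6 × (1/3² − 1/4²) = 217.6 × 0.04861 = 10.58 eV.
λ = hc/ΔE = 1240 / 10.58 = 117.2 nm.

117.2 nm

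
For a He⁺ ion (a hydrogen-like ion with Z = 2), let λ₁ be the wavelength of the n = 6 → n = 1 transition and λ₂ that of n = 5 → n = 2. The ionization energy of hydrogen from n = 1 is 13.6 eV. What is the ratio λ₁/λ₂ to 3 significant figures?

λ ∝ 1/ΔE ∝ 1/(1/n_f² − 1/n_i²), and the Z² and hc factors cancel in the ratio.
λ₁/λ₂ = (1/2² − 1/5²)/(1/1² − 1/6²) = 0.2100/0.9722 = 0.216.

0.216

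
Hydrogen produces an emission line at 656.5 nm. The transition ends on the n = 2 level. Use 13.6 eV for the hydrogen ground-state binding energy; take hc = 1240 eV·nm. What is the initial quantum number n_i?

n_i = 3

The photon energy is ΔE = hc/λ = 1240 / 656.5 = 1.889 eV.
With Z = 1, ΔE = 13.60 × (1/n_f² − 1/n_i²), so 1/n_f² − 1/n_i² = 0.1389.
With n_f = 2: 1/n_i² = 1/4 − 0.1389 = 0.1111, so n_i ≈ 3.00.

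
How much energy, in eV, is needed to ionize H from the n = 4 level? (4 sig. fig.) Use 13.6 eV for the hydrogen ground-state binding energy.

0.8500 eV

E_4 = −13.60/16 = −0.8500 eV, so ionization (to E = 0) requires 0.8500 eV.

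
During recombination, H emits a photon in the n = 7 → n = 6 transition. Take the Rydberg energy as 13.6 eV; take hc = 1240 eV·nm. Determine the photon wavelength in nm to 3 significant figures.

12400 nm

ΔE = 13.60 × (1/6² − 1/7²) = 13.60 × 0.007370 = 0.1002 eV.
λ = hc/ΔE = 1240 / 0.1002 = 12400 nm.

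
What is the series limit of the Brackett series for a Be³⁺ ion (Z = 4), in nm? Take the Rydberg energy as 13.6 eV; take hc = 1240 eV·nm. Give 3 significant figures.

91.2 nm

The Brackett series has lower level n_f = 4; the series limit corresponds to n_i → ∞.
ΔE_max = 13.6 × 16 / 4² = 13.60 eV.
λ_min = 1240 / 13.60 = 91.2 nm.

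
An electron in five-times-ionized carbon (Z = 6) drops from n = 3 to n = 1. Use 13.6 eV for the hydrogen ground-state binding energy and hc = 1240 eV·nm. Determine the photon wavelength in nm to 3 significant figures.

2.85 nm

For Z = 6 the level energies scale as Z², so the effective Rydberg energy is 13.6 × 36 = 489.6 eV.
ΔE = 489.6 × (1/1² − 1/3²) = 489.6 × 0.8889 = 435.2 eV.
λ = hc/ΔE = 1240 / 435.2 = 2.85 nm.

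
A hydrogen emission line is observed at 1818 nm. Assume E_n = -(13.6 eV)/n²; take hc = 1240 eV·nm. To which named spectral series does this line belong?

Brackett

ΔE = 1240/1818 = 0.6821 eV.
This matches 13.6 × (1/4² − 1/9²), so n_f = 4: the Brackett series.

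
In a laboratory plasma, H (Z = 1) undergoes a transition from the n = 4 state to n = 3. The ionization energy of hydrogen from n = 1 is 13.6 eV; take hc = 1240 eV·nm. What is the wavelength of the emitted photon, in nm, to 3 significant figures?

1880 nm

ΔE = 13.60 × (1/3² − 1/4²) = 13.60 × 0.04861 = 0.6611 eV.
λ = hc/ΔE = 1240 / 0.6611 = 1880 nm.
This line belongs to the Paschen series.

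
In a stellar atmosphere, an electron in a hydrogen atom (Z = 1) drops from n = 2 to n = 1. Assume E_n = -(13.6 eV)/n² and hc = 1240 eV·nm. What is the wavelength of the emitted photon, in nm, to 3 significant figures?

122 nm

ΔE = 13.60 × (1/1² − 1/2²) = 13.60 × 0.7500 = 10.20 eV.
λ = hc/ΔE = 1240 / 10.20 = 122 nm.
This line belongs to the Lyman series.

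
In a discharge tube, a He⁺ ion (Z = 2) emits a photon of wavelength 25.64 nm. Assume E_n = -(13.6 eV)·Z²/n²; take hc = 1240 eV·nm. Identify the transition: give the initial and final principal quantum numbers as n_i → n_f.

The photon energy is ΔE = hc/λ = 1240 / 25.64 = 48.36 eV.
With Z = 2, ΔE = 54.40 × (1/n_f² − 1/n_i²), so 1/n_f² − 1/n_i² = 0.8890.
Trying n_f = 1 gives 1/n_i² = 0.1110, i.e. n_i ≈ 3; this pair matches.

n_i = 3, n_f = 1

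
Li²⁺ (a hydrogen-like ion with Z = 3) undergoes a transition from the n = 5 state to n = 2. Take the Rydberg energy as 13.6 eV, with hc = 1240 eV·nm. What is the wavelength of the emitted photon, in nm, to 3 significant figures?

For Z = 3 the level energies scale as Z², so the effective Rydberg energy is 13.6 × 9 = 122.4 eV.
ΔE = 122.4 × (1/2² − 1/5²) = 122.4 × 0.2100 = 25.70 eV.
λ = hc/ΔE = 1240 / 25.70 = 48.2 nm.

48.2 nm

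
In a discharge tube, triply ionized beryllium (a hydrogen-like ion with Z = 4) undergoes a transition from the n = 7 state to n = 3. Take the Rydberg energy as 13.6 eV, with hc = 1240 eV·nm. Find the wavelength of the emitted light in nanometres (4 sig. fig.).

62.83 nm

For Z = 4 the level energies scale as Z², so the effective Rydberg energy is 13.6 × 16 = 217.6 eV.
ΔE = 217.6 × (1/3² − 1/7²) = 217.6 × 0.09070 = 19.74 eV.
λ = hc/ΔE = 1240 / 19.74 = 62.83 nm.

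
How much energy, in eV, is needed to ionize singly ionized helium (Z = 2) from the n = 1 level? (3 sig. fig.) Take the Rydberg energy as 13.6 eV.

54.4 eV

E_n = −13.6 Z²/n² = −54.40/n² eV for Z = 2.
E_1 = −54.40/1 = −54.4 eV, so ionization (to E = 0) requires 54.4 eV.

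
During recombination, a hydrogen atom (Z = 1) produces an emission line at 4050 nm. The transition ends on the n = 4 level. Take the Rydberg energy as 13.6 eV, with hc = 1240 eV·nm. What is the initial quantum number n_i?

The photon energy is ΔE = hc/λ = 1240 / 4050 = 0.3062 eV.
With Z = 1, ΔE = 13.60 × (1/n_f² − 1/n_i²), so 1/n_f² − 1/n_i² = 0.02251.
With n_f = 4: 1/n_i² = 1/16 − 0.02251 = 0.03999, so n_i ≈ 5.00.

n_i = 5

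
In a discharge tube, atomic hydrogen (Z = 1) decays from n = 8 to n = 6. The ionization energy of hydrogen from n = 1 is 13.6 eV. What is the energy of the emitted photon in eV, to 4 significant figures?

E_8 = −13.60/64 = −0.2125 eV and E_6 = −13.60/36 = −0.3778 eV.
The photon energy is |E_8 − E_6| = 0.1653 eV.

0.1653 eV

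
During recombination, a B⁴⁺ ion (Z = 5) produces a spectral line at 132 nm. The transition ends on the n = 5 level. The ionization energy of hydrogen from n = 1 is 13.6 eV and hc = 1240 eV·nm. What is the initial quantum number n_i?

The photon energy is ΔE = hc/λ = 1240 / 132 = 9.394 eV.
With Z = 5, ΔE = 340.0 × (1/n_f² − 1/n_i²), so 1/n_f² − 1/n_i² = 0.02763.
With n_f = 5: 1/n_i² = 1/25 − 0.02763 = 0.01237, so n_i ≈ 8.99.

n_i = 9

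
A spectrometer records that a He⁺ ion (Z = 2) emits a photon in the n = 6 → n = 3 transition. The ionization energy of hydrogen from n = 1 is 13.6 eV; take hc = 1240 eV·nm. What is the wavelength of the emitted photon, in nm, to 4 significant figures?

For Z = 2 the level energies scale as Z², so the effective Rydberg energy is 13.6 × 4 = 54.40 eV.
ΔE = 54.40 × (1/3² − 1/6²) = 54.40 × 0.08333 = 4.533 eV.
λ = hc/ΔE = 1240 / 4.533 = 273.5 nm.

273.5 nm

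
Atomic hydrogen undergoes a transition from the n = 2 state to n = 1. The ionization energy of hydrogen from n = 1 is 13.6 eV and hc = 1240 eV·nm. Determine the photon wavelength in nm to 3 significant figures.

122 nm

ΔE = 13.60 × (1/1² − 1/2²) = 13.60 × 0.7500 = 10.20 eV.
λ = hc/ΔE = 1240 / 10.20 = 122 nm.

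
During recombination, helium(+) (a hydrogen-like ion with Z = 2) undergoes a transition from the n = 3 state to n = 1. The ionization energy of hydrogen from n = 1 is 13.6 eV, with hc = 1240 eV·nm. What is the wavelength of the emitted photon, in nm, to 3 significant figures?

25.6 nm

For Z = 2 the level energies scale as Z², so the effective Rydberg energy is 13.6 × 4 = 54.40 eV.
ΔE = 54.40 × (1/1² − 1/3²) = 54.40 × 0.8889 = 48.36 eV.
λ = hc/ΔE = 1240 / 48.36 = 25.6 nm.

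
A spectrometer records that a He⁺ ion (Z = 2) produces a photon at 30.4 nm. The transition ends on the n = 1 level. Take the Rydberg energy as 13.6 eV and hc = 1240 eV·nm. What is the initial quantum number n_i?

The photon energy is ΔE = hc/λ = 1240 / 30.4 = 40.79 eV.
With Z = 2, ΔE = 54.40 × (1/n_f² − 1/n_i²), so 1/n_f² − 1/n_i² = 0.7498.
With n_f = 1: 1/n_i² = 1/1 − 0.7498 = 0.2502, so n_i ≈ 2.00.

n_i = 2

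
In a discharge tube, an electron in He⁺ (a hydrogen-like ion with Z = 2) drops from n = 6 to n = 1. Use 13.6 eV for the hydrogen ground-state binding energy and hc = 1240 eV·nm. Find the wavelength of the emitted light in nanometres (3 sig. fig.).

For Z = 2 the level energies scale as Z², so the effective Rydberg energy is 13.6 × 4 = 54.40 eV.
ΔE = 54.40 × (1/1² − 1/6²) = 54.40 × 0.9722 = 52.89 eV.
λ = hc/ΔE = 1240 / 52.89 = 23.4 nm.

23.4 nm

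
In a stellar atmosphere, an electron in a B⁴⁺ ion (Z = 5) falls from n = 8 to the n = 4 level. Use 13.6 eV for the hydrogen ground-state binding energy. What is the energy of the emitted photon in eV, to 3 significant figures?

15.9 eV

The Bohr energies scale as Z², so for Z = 5: E_n = −340.0/n² eV.
E_8 = −340.0/64 = −5.313 eV and E_4 = −340.0/16 = −21.25 eV.
The photon energy is |E_8 − E_4| = 15.9 eV.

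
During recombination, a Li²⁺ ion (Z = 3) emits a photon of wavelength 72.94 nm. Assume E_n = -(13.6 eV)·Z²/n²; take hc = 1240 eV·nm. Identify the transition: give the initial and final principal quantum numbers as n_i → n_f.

The photon energy is ΔE = hc/λ = 1240 / 72.94 = 17.00 eV.
With Z = 3, ΔE = 122.4 × (1/n_f² − 1/n_i²), so 1/n_f² − 1/n_i² = 0.1389.
Trying n_f = 2 gives 1/n_i² = 0.1111, i.e. n_i ≈ 3; this pair matches.

n_i = 3, n_f = 2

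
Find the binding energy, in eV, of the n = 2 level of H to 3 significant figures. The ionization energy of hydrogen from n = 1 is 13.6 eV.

E_2 = −13.60/4 = −3.40 eV, so ionization (to E = 0) requires 3.40 eV.

3.40 eV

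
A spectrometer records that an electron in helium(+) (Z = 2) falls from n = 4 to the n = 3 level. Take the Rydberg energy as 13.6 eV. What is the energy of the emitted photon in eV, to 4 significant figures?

2.644 eV

The Bohr energies scale as Z², so for Z = 2: E_n = −54.40/n² eV.
E_4 = −54.40/16 = −3.400 eV and E_3 = −54.40/9 = −6.044 eV.
The photon energy is |E_4 − E_3| = 2.644 eV.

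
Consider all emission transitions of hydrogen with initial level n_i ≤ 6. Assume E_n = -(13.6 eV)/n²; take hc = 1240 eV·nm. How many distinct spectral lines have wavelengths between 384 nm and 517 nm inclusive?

Enumerate all n_i → n_f pairs with 1 ≤ n_f < n_i ≤ 6 and compute λ = 1240 / [13.6·1·(1/n_f² − 1/n_i²)].
Lines falling in [384, 517] nm: 6→2 (410.3 nm), 5→2 (434.2 nm), 4→2 (486.3 nm).

3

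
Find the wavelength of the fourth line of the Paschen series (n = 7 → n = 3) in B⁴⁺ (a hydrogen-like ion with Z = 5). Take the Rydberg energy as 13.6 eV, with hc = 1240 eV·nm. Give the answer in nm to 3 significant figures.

The Paschen series terminates on n_f = 3; the fourth line has n_i = 3+4 = 7.
ΔE = 340.0 × (1/3² − 1/7²) = 30.84 eV.
λ = 1240 / 30.84 = 40.2 nm.

40.2 nm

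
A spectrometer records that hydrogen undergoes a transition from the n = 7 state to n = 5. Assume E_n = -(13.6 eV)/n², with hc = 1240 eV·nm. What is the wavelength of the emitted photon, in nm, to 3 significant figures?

4650 nm

ΔE = 13.60 × (1/5² − 1/7²) = 13.60 × 0.01959 = 0.2664 eV.
λ = hc/ΔE = 1240 / 0.2664 = 4650 nm.
This line belongs to the Pfund series.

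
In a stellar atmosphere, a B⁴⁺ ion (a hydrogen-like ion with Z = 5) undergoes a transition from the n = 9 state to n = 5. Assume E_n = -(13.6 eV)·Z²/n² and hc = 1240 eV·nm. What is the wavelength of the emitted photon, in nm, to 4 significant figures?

131.9 nm

For Z = 5 the level energies scale as Z², so the effective Rydberg energy is 13.6 × 25 = 340.0 eV.
ΔE = 340.0 × (1/5² − 1/9²) = 340.0 × 0.02765 = 9.402 eV.
λ = hc/ΔE = 1240 / 9.402 = 131.9 nm.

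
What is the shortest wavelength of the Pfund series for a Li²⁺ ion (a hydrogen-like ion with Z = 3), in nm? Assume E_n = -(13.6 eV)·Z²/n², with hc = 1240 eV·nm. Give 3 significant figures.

The Pfund series has lower level n_f = 5; the series limit corresponds to n_i → ∞.
ΔE_max = 13.6 × 9 / 5² = 4.896 eV.
λ_min = 1240 / 4.896 = 253 nm.

253 nm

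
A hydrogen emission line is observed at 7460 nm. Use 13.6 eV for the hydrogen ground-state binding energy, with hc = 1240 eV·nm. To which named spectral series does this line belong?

Pfund

ΔE = 1240/7460 = 0.1662 eV.
This matches 13.6 × (1/5² − 1/6²), so n_f = 5: the Pfund series.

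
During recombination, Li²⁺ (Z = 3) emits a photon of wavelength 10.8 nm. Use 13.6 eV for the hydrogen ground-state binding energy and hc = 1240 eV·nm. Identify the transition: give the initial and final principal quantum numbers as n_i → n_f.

The photon energy is ΔE = hc/λ = 1240 / 10.8 = 114.8 eV.
With Z = 3, ΔE = 122.4 × (1/n_f² − 1/n_i²), so 1/n_f² − 1/n_i² = 0.9380.
Trying n_f = 1 gives 1/n_i² = 0.06197, i.e. n_i ≈ 4; this pair matches.

n_i = 4, n_f = 1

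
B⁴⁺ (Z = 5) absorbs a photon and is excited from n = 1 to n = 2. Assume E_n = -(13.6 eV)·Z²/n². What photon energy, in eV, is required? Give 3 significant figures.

The Bohr energies scale as Z², so for Z = 5: E_n = −340.0/n² eV.
E_2 = −340.0/4 = −85.00 eV and E_1 = −340.0/1 = −340.0 eV.
The photon energy is |E_2 − E_1| = 255 eV.

255 eV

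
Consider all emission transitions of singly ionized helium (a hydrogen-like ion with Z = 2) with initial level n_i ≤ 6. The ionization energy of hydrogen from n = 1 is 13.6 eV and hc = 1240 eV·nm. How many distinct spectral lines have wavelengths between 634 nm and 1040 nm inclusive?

Enumerate all n_i → n_f pairs with 1 ≤ n_f < n_i ≤ 6 and compute λ = 1240 / [13.6·4·(1/n_f² − 1/n_i²)].
Lines falling in [634, 1040] nm: 6→4 (656.5 nm), 5→4 (1013 nm).

2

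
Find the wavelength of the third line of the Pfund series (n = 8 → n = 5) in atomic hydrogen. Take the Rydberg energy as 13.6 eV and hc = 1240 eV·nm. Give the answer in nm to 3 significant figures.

The Pfund series terminates on n_f = 5; the third line has n_i = 5+3 = 8.
ΔE = 13.60 × (1/5² − 1/8²) = 0.3315 eV.
λ = 1240 / 0.3315 = 3740 nm.

3740 nm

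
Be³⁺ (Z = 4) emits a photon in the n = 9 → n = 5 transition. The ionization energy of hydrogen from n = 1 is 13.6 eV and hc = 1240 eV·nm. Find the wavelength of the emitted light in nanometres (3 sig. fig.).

206 nm

For Z = 4 the level energies scale as Z², so the effective Rydberg energy is 13.6 × 16 = 217.6 eV.
ΔE = 217.6 × (1/5² − 1/9²) = 217.6 × 0.02765 = 6.018 eV.
λ = hc/ΔE = 1240 / 6.018 = 206 nm.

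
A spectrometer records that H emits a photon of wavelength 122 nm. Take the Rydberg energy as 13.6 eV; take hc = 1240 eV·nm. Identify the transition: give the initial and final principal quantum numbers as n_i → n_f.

n_i = 2, n_f = 1

The photon energy is ΔE = hc/λ = 1240 / 122 = 10.16 eV.
With Z = 1, ΔE = 13.60 × (1/n_f² − 1/n_i²), so 1/n_f² − 1/n_i² = 0.7473.
Trying n_f = 1 gives 1/n_i² = 0.2527, i.e. n_i ≈ 2; this pair matches.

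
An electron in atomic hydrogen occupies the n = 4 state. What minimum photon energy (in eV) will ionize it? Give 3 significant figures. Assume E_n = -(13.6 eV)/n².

0.850 eV

E_4 = −13.60/16 = −0.850 eV, so ionization (to E = 0) requires 0.850 eV.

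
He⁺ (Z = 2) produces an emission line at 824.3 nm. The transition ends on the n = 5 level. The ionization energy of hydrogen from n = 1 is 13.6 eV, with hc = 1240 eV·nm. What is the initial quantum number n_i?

n_i = 9

The photon energy is ΔE = hc/λ = 1240 / 824.3 = 1.504 eV.
With Z = 2, ΔE = 54.40 × (1/n_f² − 1/n_i²), so 1/n_f² − 1/n_i² = 0.02765.
With n_f = 5: 1/n_i² = 1/25 − 0.02765 = 0.01235, so n_i ≈ 9.00.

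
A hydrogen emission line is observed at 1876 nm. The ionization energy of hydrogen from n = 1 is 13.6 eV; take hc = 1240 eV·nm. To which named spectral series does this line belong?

Paschen

ΔE = 1240/1876 = 0.6610 eV.
This matches 13.6 × (1/3² − 1/4²), so n_f = 3: the Paschen series.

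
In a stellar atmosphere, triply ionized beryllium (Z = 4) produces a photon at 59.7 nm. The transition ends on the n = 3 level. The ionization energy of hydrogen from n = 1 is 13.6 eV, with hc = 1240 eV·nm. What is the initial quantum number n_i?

n_i = 8

The photon energy is ΔE = hc/λ = 1240 / 59.7 = 20.77 eV.
With Z = 4, ΔE = 217.6 × (1/n_f² − 1/n_i²), so 1/n_f² − 1/n_i² = 0.09545.
With n_f = 3: 1/n_i² = 1/9 − 0.09545 = 0.01566, so n_i ≈ 7.99.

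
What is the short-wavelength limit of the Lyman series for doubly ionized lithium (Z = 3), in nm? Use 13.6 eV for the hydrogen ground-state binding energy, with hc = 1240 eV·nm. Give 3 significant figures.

10.1 nm

The Lyman series has lower level n_f = 1; the series limit corresponds to n_i → ∞.
ΔE_max = 13.6 × 9 / 1² = 122.4 eV.
λ_min = 1240 / 122.4 = 10.1 nm.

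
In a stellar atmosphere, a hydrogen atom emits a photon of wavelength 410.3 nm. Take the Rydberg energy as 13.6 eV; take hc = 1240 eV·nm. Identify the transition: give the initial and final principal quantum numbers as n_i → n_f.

n_i = 6, n_f = 2

The photon energy is ΔE = hc/λ = 1240 / 410.3 = 3.022 eV.
With Z = 1, ΔE = 13.60 × (1/n_f² − 1/n_i²), so 1/n_f² − 1/n_i² = 0.2222.
Trying n_f = 2 gives 1/n_i² = 0.02778, i.e. n_i ≈ 6; this pair matches.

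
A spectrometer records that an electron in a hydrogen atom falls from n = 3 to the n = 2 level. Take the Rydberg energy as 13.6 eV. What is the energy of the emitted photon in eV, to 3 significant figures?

1.89 eV

E_3 = −13.60/9 = −1.511 eV and E_2 = −13.60/4 = −3.400 eV.
The photon energy is |E_3 − E_2| = 1.89 eV.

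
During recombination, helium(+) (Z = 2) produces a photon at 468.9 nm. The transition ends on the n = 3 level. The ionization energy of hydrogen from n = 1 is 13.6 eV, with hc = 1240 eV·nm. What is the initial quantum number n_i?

n_i = 4

The photon energy is ΔE = hc/λ = 1240 / 468.9 = 2.644 eV.
With Z = 2, ΔE = 54.40 × (1/n_f² − 1/n_i²), so 1/n_f² − 1/n_i² = 0.04861.
With n_f = 3: 1/n_i² = 1/9 − 0.04861 = 0.06250, so n_i ≈ 4.00.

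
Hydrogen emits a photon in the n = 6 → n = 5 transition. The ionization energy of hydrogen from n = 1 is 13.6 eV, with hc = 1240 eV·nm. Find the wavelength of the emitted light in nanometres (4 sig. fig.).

7460 nm

ΔE = 13.60 × (1/5² − 1/6²) = 13.60 × 0.01222 = 0.1662 eV.
λ = hc/ΔE = 1240 / 0.1662 = 7460 nm.
This line belongs to the Pfund series.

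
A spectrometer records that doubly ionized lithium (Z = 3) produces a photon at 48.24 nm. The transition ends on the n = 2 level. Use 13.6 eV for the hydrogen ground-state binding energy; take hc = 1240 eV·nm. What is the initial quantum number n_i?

The photon energy is ΔE = hc/λ = 1240 / 48.24 = 25.70 eV.
With Z = 3, ΔE = 122.4 × (1/n_f² − 1/n_i²), so 1/n_f² − 1/n_i² = 0.2100.
With n_f = 2: 1/n_i² = 1/4 − 0.2100 = 0.03999, so n_i ≈ 5.00.

n_i = 5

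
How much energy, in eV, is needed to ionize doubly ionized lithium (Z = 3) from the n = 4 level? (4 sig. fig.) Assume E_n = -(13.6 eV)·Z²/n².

E_n = −13.6 Z²/n² = −122.4/n² eV for Z = 3.
E_4 = −122.4/16 = −7.650 eV, so ionization (to E = 0) requires 7.650 eV.

7.650 eV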